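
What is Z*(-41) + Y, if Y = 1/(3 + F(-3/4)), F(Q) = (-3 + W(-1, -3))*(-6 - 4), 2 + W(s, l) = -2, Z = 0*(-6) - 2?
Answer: 5987/73 ≈ 82.014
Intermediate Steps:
Z = -2 (Z = 0 - 2 = -2)
W(s, l) = -4 (W(s, l) = -2 - 2 = -4)
F(Q) = 70 (F(Q) = (-3 - 4)*(-6 - 4) = -7*(-10) = 70)
Y = 1/73 (Y = 1/(3 + 70) = 1/73 ≈ 0.013699)
Z*(-41) + Y = -2*(-41) + 1/73 = 82 + 1/73 = 5987/73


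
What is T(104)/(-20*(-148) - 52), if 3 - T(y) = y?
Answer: -101/2908 ≈ -0.034732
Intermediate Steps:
T(y) = 3 - y
T(104)/(-20*(-148) - 52) = (3 - 1*104)/(-20*(-148) - 52) = (3 - 104)/(2960 - 52) = -101/2908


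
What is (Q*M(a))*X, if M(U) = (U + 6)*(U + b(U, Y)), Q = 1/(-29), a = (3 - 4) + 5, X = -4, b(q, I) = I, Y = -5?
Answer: -40/29 ≈ -1.3793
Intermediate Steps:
a = 4 (a = -1 + 5 = 4)
Q = -1/29 ≈ -0.034483
M(U) = (-5 + U)*(6 + U) (M(U) = (U + 6)*(U - 5) = (6 + U)*(-5 + U) = (-5 + U)*(6 + U))
(Q*M(a))*X = -(-30 + 4 + 4²)/29*(-4) = -(-30 + 4 + 16)/29*(-4) = -1/29*(-10)*(-4) = (10/29)*(-4) = -40/29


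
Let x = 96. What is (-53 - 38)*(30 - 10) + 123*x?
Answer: 9988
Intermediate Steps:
(-53 - 38)*(30 - 10) + 123*x = (-53 - 38)*(30 - 10) + 123*96 = -91*20 + 11808 = -1820 + 11808 = 9988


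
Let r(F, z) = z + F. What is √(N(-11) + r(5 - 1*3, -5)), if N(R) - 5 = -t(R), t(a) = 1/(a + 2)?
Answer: √19/3 ≈ 1.4530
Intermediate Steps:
t(a) = 1/(2 + a)
r(F, z) = F + z
N(R) = 5 - 1/(2 + R)
√(N(-11) + r(5 - 1*3, -5)) = √((9 + 5*(-11))/(2 - 11) + ((5 - 1*3) - 5)) = √((9 - 55)/(-9) + ((5 - 3) - 5)) = √(-⅑*(-46) + (2 - 5)) = √(46/9 - 3) = √(19/9) = √19/3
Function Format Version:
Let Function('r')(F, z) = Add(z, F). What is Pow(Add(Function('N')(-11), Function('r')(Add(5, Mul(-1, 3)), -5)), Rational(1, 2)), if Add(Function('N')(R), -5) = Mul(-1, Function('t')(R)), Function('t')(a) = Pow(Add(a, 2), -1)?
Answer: Mul(Rational(1, 3), Pow(19, Rational(1, 2))) ≈ 1.4530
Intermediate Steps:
Function('t')(a) = Pow(Add(2, a), -1)
Function('r')(F, z) = Add(F, z)
Function('N')(R) = Add(5, Mul(-1, Pow(Add(2, R), -1)))
Pow(Add(Function('N')(-11), Function('r')(Add(5, Mul(-1, 3)), -5)), Rational(1, 2)) = Pow(Add(Mul(Pow(Add(2, -11), -1), Add(9, Mul(5, -11))), Add(Add(5, Mul(-1, 3)), -5)), Rational(1, 2)) = Pow(Add(Mul(Pow(-9, -1), Add(9, -55)), Add(Add(5, -3), -5)), Rational(1, 2)) = Pow(Add(Mul(Rational(-1, 9), -46), Add(2, -5)), Rational(1, 2)) = Pow(Add(Rational(46, 9), -3), Rational(1, 2)) = Pow(Rational(19, 9), Rational(1, 2)) = Mul(Rational(1, 3), Pow(19, Rational(1, 2)))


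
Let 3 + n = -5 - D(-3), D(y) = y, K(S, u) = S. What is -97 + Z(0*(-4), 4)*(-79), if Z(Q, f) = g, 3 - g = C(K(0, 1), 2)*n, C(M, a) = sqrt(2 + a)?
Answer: -1124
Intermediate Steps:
n = -5 (n = -3 + (-5 - 1*(-3)) = -3 + (-5 + 3) = -3 - 2 = -5)
g = 13 (g = 3 - sqrt(2 + 2)*(-5) = 3 - sqrt(4)*(-5) = 3 - 2*(-5) = 3 - 1*(-10) = 3 + 10 = 13)
Z(Q, f) = 13
-97 + Z(0*(-4), 4)*(-79) = -97 + 13*(-79) = -97 - 1027 = -1124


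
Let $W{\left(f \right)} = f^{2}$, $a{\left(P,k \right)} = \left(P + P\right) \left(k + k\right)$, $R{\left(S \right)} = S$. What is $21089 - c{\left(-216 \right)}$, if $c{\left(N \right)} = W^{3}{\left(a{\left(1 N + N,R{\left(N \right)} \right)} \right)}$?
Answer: $-2703864574375502950215699413314975$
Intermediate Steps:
$a{\left(P,k \right)} = 4 P k$ ($a{\left(P,k \right)} = 2 P 2 k = 4 P k$)
$c{\left(N \right)} = 262144 N^{12}$ ($c{\left(N \right)} = \left(\left(4 \left(1 N + N\right) N\right)^{2}\right)^{3} = \left(\left(4 \left(N + N\right) N\right)^{2}\right)^{3} = \left(\left(4 \cdot 2 N N\right)^{2}\right)^{3} = \left(\left(8 N^{2}\right)^{2}\right)^{3} = \left(64 N^{4}\right)^{3} = 262144 N^{12}$)
$21089 - c{\left(-216 \right)} = 21089 - 262144 \left(-216\right)^{12} = 21089 - 262144 \cdot 10314424798490535546171949056 = 21089 - 2703864574375502950215699413336064 = -2703864574375502950215699413314975$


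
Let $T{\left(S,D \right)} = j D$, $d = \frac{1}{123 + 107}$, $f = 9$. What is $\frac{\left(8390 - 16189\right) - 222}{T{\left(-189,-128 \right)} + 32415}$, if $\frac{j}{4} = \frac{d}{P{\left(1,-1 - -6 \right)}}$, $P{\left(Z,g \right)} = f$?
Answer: $- \frac{638595}{2580713} \approx -0.24745$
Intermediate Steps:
$P{\left(Z,g \right)} = 9$
$d = \frac{1}{230} \approx 0.0043478$
$j = \frac{2}{1035}$ ($j = 4 \frac{1}{230 \cdot 9} = 4 \cdot \frac{1}{230} \cdot \frac{1}{9} = 4 \cdot \frac{1}{2070} = \frac{2}{1035} \approx 0.0019324$)
$T{\left(S,D \right)} = \frac{2 D}{1035}$
$\frac{\left(8390 - 16189\right) - 222}{T{\left(-189,-128 \right)} + 32415} = \frac{\left(8390 - 16189\right) - 222}{\frac{2}{1035} \left(-128\right) + 32415} = \frac{-7799 - 222}{- \frac{256}{1035} + 32415} = - \frac{8021}{\frac{33549269}{1035}} = \left(-8021\right) \frac{1035}{33549269} = - \frac{638595}{2580713}$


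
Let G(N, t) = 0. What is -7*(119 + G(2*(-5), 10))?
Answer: -833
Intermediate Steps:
-7*(119 + G(2*(-5), 10)) = -7*(119 + 0) = -7*119 = -833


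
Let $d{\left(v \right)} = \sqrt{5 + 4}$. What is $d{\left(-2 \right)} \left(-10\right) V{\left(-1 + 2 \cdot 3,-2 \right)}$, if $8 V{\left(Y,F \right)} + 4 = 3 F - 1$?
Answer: $\frac{165}{4} \approx 41.25$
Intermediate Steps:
$d{\left(v \right)} = 3$ ($d{\left(v \right)} = \sqrt{9} = 3$)
$V{\left(Y,F \right)} = - \frac{5}{8} + \frac{3 F}{8}$ ($V{\left(Y,F \right)} = - \frac{1}{2} + \frac{3 F - 1}{8} = - \frac{1}{2} + \frac{-1 + 3 F}{8} = - \frac{1}{2} + \left(- \frac{1}{8} + \frac{3 F}{8}\right) = - \frac{5}{8} + \frac{3 F}{8}$)
$d{\left(-2 \right)} \left(-10\right) V{\left(-1 + 2 \cdot 3,-2 \right)} = 3 \left(-10\right) \left(- \frac{5}{8} + \frac{3}{8} \left(-2\right)\right) = - 30 \left(- \frac{5}{8} - \frac{3}{4}\right) = \left(-30\right) \left(- \frac{11}{8}\right) = \frac{165}{4}$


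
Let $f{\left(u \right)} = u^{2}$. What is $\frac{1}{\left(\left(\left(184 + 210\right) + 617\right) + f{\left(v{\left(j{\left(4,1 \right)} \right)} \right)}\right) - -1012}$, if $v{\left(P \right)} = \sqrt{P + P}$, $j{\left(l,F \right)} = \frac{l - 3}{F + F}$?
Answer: $\frac{1}{2024} \approx 0.00049407$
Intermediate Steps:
$j{\left(l,F \right)} = \frac{-3 + l}{2 F}$
$v{\left(P \right)} = \sqrt{2} \sqrt{P}$ ($v{\left(P \right)} = \sqrt{2 P} = \sqrt{2} \sqrt{P}$)
$\frac{1}{\left(\left(\left(184 + 210\right) + 617\right) + f{\left(v{\left(j{\left(4,1 \right)} \right)} \right)}\right) - -1012} = \frac{1}{\left(\left(\left(184 + 210\right) + 617\right) + \left(\sqrt{2} \sqrt{\frac{-3 + 4}{2 \cdot 1}}\right)^{2}\right) - -1012} = \frac{1}{\left(\left(394 + 617\right) + \left(\sqrt{2} \sqrt{\frac{1}{2} \cdot 1 \cdot 1}\right)^{2}\right) + 1012} = \frac{1}{\left(1011 + \left(\frac{\sqrt{2}}{\sqrt{2}}\right)^{2}\right) + 1012} = \frac{1}{\left(1011 + \left(\sqrt{2} \frac{\sqrt{2}}{2}\right)^{2}\right) + 1012} = \frac{1}{\left(1011 + 1^{2}\right) + 1012} = \frac{1}{\left(1011 + 1\right) + 1012} = \frac{1}{1012 + 1012} = \frac{1}{2024}$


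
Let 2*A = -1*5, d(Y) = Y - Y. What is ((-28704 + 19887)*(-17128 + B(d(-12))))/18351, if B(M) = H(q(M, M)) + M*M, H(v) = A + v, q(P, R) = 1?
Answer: 100687201/12234 ≈ 8230.1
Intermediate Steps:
d(Y) = 0
A = -5/2 (A = (-1*5)/2 = (½)*(-5) = -5/2 ≈ -2.5000)
H(v) = -5/2 + v
B(M) = -3/2 + M² (B(M) = (-5/2 + 1) + M*M = -3/2 + M²)
((-28704 + 19887)*(-17128 + B(d(-12))))/18351 = ((-28704 + 19887)*(-17128 + (-3/2 + 0²)))/18351 = -8817*(-17128 + (-3/2 + 0))*(1/18351) = -8817*(-17128 - 3/2)*(1/18351) = -8817*(-34259/2)*(1/18351) = (302061603/2)*(1/18351) = 100687201/12234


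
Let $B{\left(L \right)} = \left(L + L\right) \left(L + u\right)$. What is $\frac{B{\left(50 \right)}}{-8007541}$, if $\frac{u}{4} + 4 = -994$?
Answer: $\frac{394200}{8007541} \approx 0.049229$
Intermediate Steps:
$u = -3992$ ($u = -16 + 4 \left(-994\right) = -16 - 3976 = -3992$)
$B{\left(L \right)} = 2 L \left(-3992 + L\right)$ ($B{\left(L \right)} = \left(L + L\right) \left(L - 3992\right) = 2 L \left(-3992 + L\right)$)
$\frac{B{\left(50 \right)}}{-8007541} = \frac{2 \cdot 50 \left(-3992 + 50\right)}{-8007541} = 2 \cdot 50 \left(-3942\right) \left(- \frac{1}{8007541}\right) = \left(-394200\right) \left(- \frac{1}{8007541}\right) = \frac{394200}{8007541}$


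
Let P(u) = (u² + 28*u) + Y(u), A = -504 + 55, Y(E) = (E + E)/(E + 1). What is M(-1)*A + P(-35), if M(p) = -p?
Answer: -3433/17 ≈ -201.94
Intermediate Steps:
Y(E) = 2*E/(1 + E) (Y(E) = (2*E)/(1 + E) = 2*E/(1 + E))
A = -449
P(u) = u² + 28*u + 2*u/(1 + u) (P(u) = (u² + 28*u) + 2*u/(1 + u) = u² + 28*u + 2*u/(1 + u))
M(-1)*A + P(-35) = -1*(-1)*(-449) - 35*(2 + (1 - 35)*(28 - 35))/(1 - 35) = 1*(-449) - 35*(2 - 34*(-7))/(-34) = -449 - 35*(-1/34)*(2 + 238) = -449 - 35*(-1/34)*240 = -449 + 4200/17 = -3433/17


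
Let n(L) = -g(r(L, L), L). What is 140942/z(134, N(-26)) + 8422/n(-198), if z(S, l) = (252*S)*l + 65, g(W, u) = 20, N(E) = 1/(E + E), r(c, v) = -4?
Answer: -50313427/75970 ≈ -662.28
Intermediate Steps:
N(E) = 1/(2*E)
n(L) = -20 (n(L) = -1*20 = -20)
z(S, l) = 65 + 252*S*l (z(S, l) = 252*S*l + 65 = 65 + 252*S*l)
140942/z(134, N(-26)) + 8422/n(-198) = 140942/(65 + 252*134*((½)/(-26))) + 8422/(-20) = 140942/(65 + 252*134*((½)*(-1/26))) + 8422*(-1/20) = 140942/(65 + 252*134*(-1/52)) - 4211/10 = 140942/(65 - 8442/13) - 4211/10 = 140942/(-7597/13) - 4211/10 = 140942*(-13/7597) - 4211/10 = -1832246/7597 - 4211/10 = -50313427/75970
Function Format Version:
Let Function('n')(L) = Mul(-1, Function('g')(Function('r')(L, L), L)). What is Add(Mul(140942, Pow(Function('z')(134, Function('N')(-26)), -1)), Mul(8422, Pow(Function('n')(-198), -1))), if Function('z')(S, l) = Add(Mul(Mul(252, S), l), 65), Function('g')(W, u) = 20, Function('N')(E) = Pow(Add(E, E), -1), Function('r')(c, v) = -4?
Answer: Rational(-50313427, 75970) ≈ -662.28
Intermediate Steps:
Function('N')(E) = Mul(Rational(1, 2), Pow(E, -1)) (Function('N')(E) = Pow(Mul(2, E), -1) = Mul(Rational(1, 2), Pow(E, -1)))
Function('n')(L) = -20 (Function('n')(L) = Mul(-1, 20) = -20)
Function('z')(S, l) = Add(65, Mul(252, S, l)) (Function('z')(S, l) = Add(Mul(252, S, l), 65) = Add(65, Mul(252, S, l)))
Add(Mul(140942, Pow(Function('z')(134, Function('N')(-26)), -1)), Mul(8422, Pow(Function('n')(-198), -1))) = Add(Mul(140942, Pow(Add(65, Mul(252, 134, Mul(Rational(1, 2), Pow(-26, -1)))), -1)), Mul(8422, Pow(-20, -1))) = Add(Mul(140942, Pow(Add(65, Mul(252, 134, Mul(Rational(1, 2), Rational(-1, 26)))), -1)), Mul(8422, Rational(-1, 20))) = Add(Mul(140942, Pow(Add(65, Mul(252, 134, Rational(-1, 52))), -1)), Rational(-4211, 10)) = Add(Mul(140942, Pow(Add(65, Rational(-8442, 13)), -1)), Rational(-4211, 10)) = Add(Mul(140942, Pow(Rational(-7597, 13), -1)), Rational(-4211, 10)) = Add(Mul(140942, Rational(-13, 7597)), Rational(-4211, 10)) = Add(Rational(-1832246, 7597), Rational(-4211, 10)) = Rational(-50313427, 75970)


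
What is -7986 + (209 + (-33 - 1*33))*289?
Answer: 33341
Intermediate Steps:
-7986 + (209 + (-33 - 1*33))*289 = -7986 + (209 + (-33 - 33))*289 = -7986 + (209 - 66)*289 = -7986 + 143*289 = -7986 + 41327 = 33341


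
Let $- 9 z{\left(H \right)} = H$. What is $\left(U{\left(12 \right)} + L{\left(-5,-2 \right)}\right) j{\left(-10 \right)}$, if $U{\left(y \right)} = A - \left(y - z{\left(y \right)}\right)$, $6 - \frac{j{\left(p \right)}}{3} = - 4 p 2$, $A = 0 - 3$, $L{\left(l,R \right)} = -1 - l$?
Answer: $2738$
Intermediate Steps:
$z{\left(H \right)} = - \frac{H}{9}$
$A = -3$
$j{\left(p \right)} = 18 + 24 p$ ($j{\left(p \right)} = 18 - 3 - 4 p 2 = 18 - 3 \left(- 8 p\right) = 18 + 24 p$)
$U{\left(y \right)} = -3 - \frac{10 y}{9}$
$\left(U{\left(12 \right)} + L{\left(-5,-2 \right)}\right) j{\left(-10 \right)} = \left(\left(-3 - \frac{40}{3}\right) - -4\right) \left(18 + 24 \left(-10\right)\right) = \left(\left(-3 - \frac{40}{3}\right) + \left(-1 + 5\right)\right) \left(18 - 240\right) = \left(- \frac{49}{3} + 4\right) \left(-222\right) = \left(- \frac{37}{3}\right) \left(-222\right) = 2738$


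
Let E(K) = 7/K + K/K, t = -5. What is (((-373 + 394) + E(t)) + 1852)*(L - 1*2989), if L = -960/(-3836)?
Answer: -26836333593/4795 ≈ -5.5967e+6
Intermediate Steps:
E(K) = 1 + 7/K (E(K) = 7/K + 1 = 1 + 7/K)
L = 240/959 (L = -960*(-1/3836) = 240/959 ≈ 0.25026)
(((-373 + 394) + E(t)) + 1852)*(L - 1*2989) = (((-373 + 394) + (7 - 5)/(-5)) + 1852)*(240/959 - 1*2989) = ((21 - 1/5*2) + 1852)*(240/959 - 2989) = ((21 - 2/5) + 1852)*(-2866211/959) = (103/5 + 1852)*(-2866211/959) = (9363/5)*(-2866211/959) = -26836333593/4795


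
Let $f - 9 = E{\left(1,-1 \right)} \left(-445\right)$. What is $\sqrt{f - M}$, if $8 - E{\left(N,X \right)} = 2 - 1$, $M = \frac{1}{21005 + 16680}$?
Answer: $\frac{i \sqrt{4411014590535}}{37685} \approx 55.732 i$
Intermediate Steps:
$M = \frac{1}{37685} \approx 2.6536 \cdot 10^{-5}$
$E{\left(N,X \right)} = 7$ ($E{\left(N,X \right)} = 8 - \left(2 - 1\right) = 8 - 1 = 7$)
$f = -3106$ ($f = 9 + 7 \left(-445\right) = 9 - 3115 = -3106$)
$\sqrt{f - M} = \sqrt{-3106 - \frac{1}{37685}} = \sqrt{- \frac{117049611}{37685}} = \frac{i \sqrt{4411014590535}}{37685}$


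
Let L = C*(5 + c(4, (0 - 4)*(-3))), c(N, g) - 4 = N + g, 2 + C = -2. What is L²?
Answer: 10000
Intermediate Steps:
C = -4 (C = -2 - 2 = -4)
c(N, g) = 4 + N + g (c(N, g) = 4 + (N + g) = 4 + N + g)
L = -100 (L = -4*(5 + (4 + 4 + (0 - 4)*(-3))) = -4*(5 + (4 + 4 - 4*(-3))) = -4*(5 + (4 + 4 + 12)) = -4*(5 + 20) = -4*25 = -100)
L² = (-100)² = 10000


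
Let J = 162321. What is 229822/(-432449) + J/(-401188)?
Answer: -162397382665/173493349412 ≈ -0.93604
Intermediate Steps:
229822/(-432449) + J/(-401188) = 229822/(-432449) + 162321/(-401188) = 229822*(-1/432449) + 162321*(-1/401188) = -229822/432449 - 162321/401188 = -162397382665/173493349412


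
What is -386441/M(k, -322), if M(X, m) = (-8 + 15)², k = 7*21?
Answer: -386441/49 ≈ -7886.5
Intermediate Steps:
k = 147
M(X, m) = 49 (M(X, m) = 7² = 49)
-386441/M(k, -322) = -386441/49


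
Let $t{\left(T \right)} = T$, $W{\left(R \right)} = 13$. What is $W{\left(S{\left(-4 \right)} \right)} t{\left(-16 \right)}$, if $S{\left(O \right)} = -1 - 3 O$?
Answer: $-208$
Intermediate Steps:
$W{\left(S{\left(-4 \right)} \right)} t{\left(-16 \right)} = 13 \left(-16\right) = -208$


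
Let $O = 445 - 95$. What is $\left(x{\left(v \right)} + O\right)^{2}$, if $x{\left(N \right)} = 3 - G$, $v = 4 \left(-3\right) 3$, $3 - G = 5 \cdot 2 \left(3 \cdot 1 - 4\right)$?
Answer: $115600$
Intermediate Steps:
$G = 13$ ($G = 3 - 5 \cdot 2 \left(3 \cdot 1 - 4\right) = 3 - 10 \left(3 - 4\right) = 3 - 10 \left(-1\right) = 3 - -10 = 3 + 10 = 13$)
$v = -36$ ($v = \left(-12\right) 3 = -36$)
$x{\left(N \right)} = -10$ ($x{\left(N \right)} = 3 - 13 = -10$)
$O = 350$
$\left(x{\left(v \right)} + O\right)^{2} = \left(-10 + 350\right)^{2} = 340^{2} = 115600$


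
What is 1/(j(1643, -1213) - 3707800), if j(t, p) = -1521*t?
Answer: -1/6206803 ≈ -1.6111e-7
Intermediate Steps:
1/(j(1643, -1213) - 3707800) = 1/(-1521*1643 - 3707800) = 1/(-2499003 - 3707800) = 1/(-6206803) = -1/6206803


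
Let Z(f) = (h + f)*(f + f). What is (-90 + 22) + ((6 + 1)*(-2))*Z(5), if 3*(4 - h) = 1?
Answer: -3844/3 ≈ -1281.3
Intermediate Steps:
h = 11/3 (h = 4 - ⅓*1 = 4 - ⅓ = 11/3 ≈ 3.6667)
Z(f) = 2*f*(11/3 + f) (Z(f) = (11/3 + f)*(f + f) = (11/3 + f)*(2*f) = 2*f*(11/3 + f))
(-90 + 22) + ((6 + 1)*(-2))*Z(5) = (-90 + 22) + ((6 + 1)*(-2))*((⅔)*5*(11 + 3*5)) = -68 + (7*(-2))*((⅔)*5*(11 + 15)) = -68 - 28*5*26/3 = -68 - 14*260/3 = -68 - 3640/3 = -3844/3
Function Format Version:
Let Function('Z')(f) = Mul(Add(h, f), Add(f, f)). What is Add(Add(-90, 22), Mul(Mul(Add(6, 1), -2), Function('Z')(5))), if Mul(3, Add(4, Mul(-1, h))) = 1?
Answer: Rational(-3844, 3) ≈ -1281.3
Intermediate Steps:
h = Rational(11, 3) (h = Add(4, Mul(Rational(-1, 3), 1)) = Add(4, Rational(-1, 3)) = Rational(11, 3) ≈ 3.6667)
Function('Z')(f) = Mul(2, f, Add(Rational(11, 3), f)) (Function('Z')(f) = Mul(Add(Rational(11, 3), f), Add(f, f)) = Mul(Add(Rational(11, 3), f), Mul(2, f)) = Mul(2, f, Add(Rational(11, 3), f)))
Add(Add(-90, 22), Mul(Mul(Add(6, 1), -2), Function('Z')(5))) = Add(Add(-90, 22), Mul(Mul(Add(6, 1), -2), Mul(Rational(2, 3), 5, Add(11, Mul(3, 5))))) = Add(-68, Mul(Mul(7, -2), Mul(Rational(2, 3), 5, Add(11, 15)))) = Add(-68, Mul(-14, Mul(Rational(2, 3), 5, 26))) = Add(-68, Mul(-14, Rational(260, 3))) = Add(-68, Rational(-3640, 3)) = Rational(-3844, 3)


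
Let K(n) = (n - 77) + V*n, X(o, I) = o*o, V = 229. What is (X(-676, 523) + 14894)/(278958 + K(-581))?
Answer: 52430/16139 ≈ 3.2487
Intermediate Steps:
X(o, I) = o**2
K(n) = -77 + 230*n (K(n) = (n - 77) + 229*n = (-77 + n) + 229*n = -77 + 230*n)
(X(-676, 523) + 14894)/(278958 + K(-581)) = ((-676)**2 + 14894)/(278958 + (-77 + 230*(-581))) = (456976 + 14894)/(278958 + (-77 - 133630)) = 471870/(278958 - 133707) = 471870/145251 = 471870*(1/145251) = 52430/16139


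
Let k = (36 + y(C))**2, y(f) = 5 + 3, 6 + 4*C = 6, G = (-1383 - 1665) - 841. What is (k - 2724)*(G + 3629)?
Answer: 204880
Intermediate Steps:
G = -3889 (G = -3048 - 841 = -3889)
C = 0 (C = -3/2 + (1/4)*6 = -3/2 + 3/2 = 0)
y(f) = 8
k = 1936 (k = (36 + 8)**2 = 44**2 = 1936)
(k - 2724)*(G + 3629) = (1936 - 2724)*(-3889 + 3629) = -788*(-260) = 204880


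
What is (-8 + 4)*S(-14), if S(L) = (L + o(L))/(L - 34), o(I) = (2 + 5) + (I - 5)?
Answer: -13/6 ≈ -2.1667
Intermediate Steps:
o(I) = 2 + I (o(I) = 7 + (-5 + I) = 2 + I)
S(L) = (2 + 2*L)/(-34 + L) (S(L) = (L + (2 + L))/(L - 34) = (2 + 2*L)/(-34 + L))
(-8 + 4)*S(-14) = (-8 + 4)*(2*(1 - 14)/(-34 - 14)) = -8*(-13)/(-48) = -8*(-1)*(-13)/48 = -4*13/24 = -13/6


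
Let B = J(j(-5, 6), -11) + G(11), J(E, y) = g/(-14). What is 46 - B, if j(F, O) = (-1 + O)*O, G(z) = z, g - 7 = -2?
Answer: 495/14 ≈ 35.357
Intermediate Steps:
g = 5 (g = 7 - 2 = 5)
j(F, O) = O*(-1 + O)
J(E, y) = -5/14 (J(E, y) = 5/(-14) = 5*(-1/14) = -5/14)
B = 149/14 (B = -5/14 + 11 = 149/14 ≈ 10.643)
46 - B = 46 - 1*149/14 = 46 - 149/14 = 495/14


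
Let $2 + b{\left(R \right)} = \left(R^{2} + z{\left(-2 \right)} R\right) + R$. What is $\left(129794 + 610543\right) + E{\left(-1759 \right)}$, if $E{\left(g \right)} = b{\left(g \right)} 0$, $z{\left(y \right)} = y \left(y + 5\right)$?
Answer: $740337$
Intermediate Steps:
$z{\left(y \right)} = y \left(5 + y\right)$
$b{\left(R \right)} = -2 + R^{2} - 5 R$ ($b{\left(R \right)} = -2 + \left(\left(R^{2} + - 2 \left(5 - 2\right) R\right) + R\right) = -2 + \left(\left(R^{2} + \left(-2\right) 3 R\right) + R\right) = -2 + \left(\left(R^{2} - 6 R\right) + R\right) = -2 + \left(R^{2} - 5 R\right) = -2 + R^{2} - 5 R$)
$E{\left(g \right)} = 0$ ($E{\left(g \right)} = \left(-2 + g^{2} - 5 g\right) 0 = 0$)
$\left(129794 + 610543\right) + E{\left(-1759 \right)} = \left(129794 + 610543\right) + 0 = 740337 + 0 = 740337$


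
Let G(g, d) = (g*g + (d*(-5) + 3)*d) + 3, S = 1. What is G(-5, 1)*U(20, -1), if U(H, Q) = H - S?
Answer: 494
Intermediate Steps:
G(g, d) = 3 + g² + d*(3 - 5*d) (G(g, d) = (g² + (-5*d + 3)*d) + 3 = (g² + (3 - 5*d)*d) + 3 = (g² + d*(3 - 5*d)) + 3 = 3 + g² + d*(3 - 5*d))
U(H, Q) = -1 + H (U(H, Q) = H - 1*1 = H - 1 = -1 + H)
G(-5, 1)*U(20, -1) = (3 + (-5)² - 5*1² + 3*1)*(-1 + 20) = (3 + 25 - 5*1 + 3)*19 = (3 + 25 - 5 + 3)*19 = 26*19 = 494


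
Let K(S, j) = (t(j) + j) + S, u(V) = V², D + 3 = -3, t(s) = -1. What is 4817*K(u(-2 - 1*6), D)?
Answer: 274569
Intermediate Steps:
D = -6 (D = -3 - 3 = -6)
K(S, j) = -1 + S + j (K(S, j) = (-1 + j) + S = -1 + S + j)
4817*K(u(-2 - 1*6), D) = 4817*(-1 + (-2 - 1*6)² - 6) = 4817*(-1 + (-2 - 6)² - 6) = 4817*(-1 + (-8)² - 6) = 4817*(-1 + 64 - 6) = 4817*57 = 274569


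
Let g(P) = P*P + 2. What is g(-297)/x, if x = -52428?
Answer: -88211/52428 ≈ -1.6825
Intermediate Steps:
g(P) = 2 + P**2 (g(P) = P**2 + 2 = 2 + P**2)
g(-297)/x = (2 + (-297)**2)/(-52428) = (2 + 88209)*(-1/52428) = 88211*(-1/52428) = -88211/52428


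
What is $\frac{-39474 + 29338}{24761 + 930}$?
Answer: $- \frac{10136}{25691} \approx -0.39454$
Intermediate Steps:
$\frac{-39474 + 29338}{24761 + 930} = - \frac{10136}{25691}$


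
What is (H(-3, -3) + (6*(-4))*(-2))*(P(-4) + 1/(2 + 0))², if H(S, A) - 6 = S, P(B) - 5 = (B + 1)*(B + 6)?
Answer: 51/4 ≈ 12.750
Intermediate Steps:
P(B) = 5 + (1 + B)*(6 + B) (P(B) = 5 + (B + 1)*(B + 6) = 5 + (1 + B)*(6 + B))
H(S, A) = 6 + S
(H(-3, -3) + (6*(-4))*(-2))*(P(-4) + 1/(2 + 0))² = ((6 - 3) + (6*(-4))*(-2))*((11 + (-4)² + 7*(-4)) + 1/(2 + 0))² = (3 - 24*(-2))*((11 + 16 - 28) + 1/2)² = (3 + 48)*(-1 + ½)² = 51*(-½)² = 51*(¼) = 51/4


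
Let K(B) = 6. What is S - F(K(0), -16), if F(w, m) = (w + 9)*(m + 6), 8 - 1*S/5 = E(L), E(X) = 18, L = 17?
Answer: 100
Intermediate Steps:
S = -50 (S = 40 - 5*18 = 40 - 90 = -50)
F(w, m) = (6 + m)*(9 + w) (F(w, m) = (9 + w)*(6 + m) = (6 + m)*(9 + w))
S - F(K(0), -16) = -50 - (54 + 6*6 + 9*(-16) - 16*6) = -50 - (54 + 36 - 144 - 96) = -50 - 1*(-150) = -50 + 150 = 100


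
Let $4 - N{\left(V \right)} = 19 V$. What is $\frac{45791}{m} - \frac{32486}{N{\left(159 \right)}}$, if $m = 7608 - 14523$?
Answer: $\frac{86489243}{20862555} \approx 4.1457$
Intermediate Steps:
$N{\left(V \right)} = 4 - 19 V$
$m = -6915$
$\frac{45791}{m} - \frac{32486}{N{\left(159 \right)}} = \frac{45791}{-6915} - \frac{32486}{4 - 3021} = 45791 \left(- \frac{1}{6915}\right) - \frac{32486}{4 - 3021} = - \frac{45791}{6915} - \frac{32486}{-3017} = - \frac{45791}{6915} - - \frac{32486}{3017} = - \frac{45791}{6915} + \frac{32486}{3017} = \frac{86489243}{20862555}$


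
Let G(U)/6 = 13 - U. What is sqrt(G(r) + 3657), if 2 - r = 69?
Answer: sqrt(4137) ≈ 64.319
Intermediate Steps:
r = -67 (r = 2 - 1*69 = 2 - 69 = -67)
G(U) = 78 - 6*U (G(U) = 6*(13 - U) = 78 - 6*U)
sqrt(G(r) + 3657) = sqrt((78 - 6*(-67)) + 3657) = sqrt((78 + 402) + 3657) = sqrt(480 + 3657) = sqrt(4137)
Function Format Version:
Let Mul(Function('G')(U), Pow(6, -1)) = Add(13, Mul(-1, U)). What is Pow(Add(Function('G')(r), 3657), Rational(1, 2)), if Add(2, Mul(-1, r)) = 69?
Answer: Pow(4137, Rational(1, 2)) ≈ 64.319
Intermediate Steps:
r = -67 (r = Add(2, Mul(-1, 69)) = Add(2, -69) = -67)
Function('G')(U) = Add(78, Mul(-6, U)) (Function('G')(U) = Mul(6, Add(13, Mul(-1, U))) = Add(78, Mul(-6, U)))
Pow(Add(Function('G')(r), 3657), Rational(1, 2)) = Pow(Add(Add(78, Mul(-6, -67)), 3657), Rational(1, 2)) = Pow(Add(Add(78, 402), 3657), Rational(1, 2)) = Pow(Add(480, 3657), Rational(1, 2)) = Pow(4137, Rational(1, 2))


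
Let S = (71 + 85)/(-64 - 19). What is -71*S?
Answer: 11076/83 ≈ 133.45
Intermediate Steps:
S = -156/83 (S = 156/(-83) = 156*(-1/83) = -156/83 ≈ -1.8795)
-71*S = -71*(-156/83) = 11076/83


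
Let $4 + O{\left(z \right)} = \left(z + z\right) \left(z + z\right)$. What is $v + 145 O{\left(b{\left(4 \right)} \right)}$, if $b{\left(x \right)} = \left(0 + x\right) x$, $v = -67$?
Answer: $147833$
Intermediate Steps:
$b{\left(x \right)} = x^{2}$ ($b{\left(x \right)} = x x = x^{2}$)
$O{\left(z \right)} = -4 + 4 z^{2}$ ($O{\left(z \right)} = -4 + \left(z + z\right) \left(z + z\right) = -4 + 2 z 2 z = -4 + 4 z^{2}$)
$v + 145 O{\left(b{\left(4 \right)} \right)} = -67 + 145 \left(-4 + 4 \left(4^{2}\right)^{2}\right) = -67 + 145 \left(-4 + 4 \cdot 16^{2}\right) = -67 + 145 \left(-4 + 4 \cdot 256\right) = -67 + 145 \left(-4 + 1024\right) = -67 + 145 \cdot 1020 = -67 + 147900 = 147833$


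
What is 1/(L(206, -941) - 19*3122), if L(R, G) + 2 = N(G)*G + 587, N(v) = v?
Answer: 1/826748 ≈ 1.2096e-6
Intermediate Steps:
L(R, G) = 585 + G² (L(R, G) = -2 + (G*G + 587) = -2 + (G² + 587) = -2 + (587 + G²) = 585 + G²)
1/(L(206, -941) - 19*3122) = 1/((585 + (-941)²) - 19*3122) = 1/((585 + 885481) - 59318) = 1/(886066 - 59318) = 1/826748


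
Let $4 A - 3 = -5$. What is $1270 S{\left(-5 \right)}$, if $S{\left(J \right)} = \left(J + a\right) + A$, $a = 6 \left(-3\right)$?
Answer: $-29845$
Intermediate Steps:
$a = -18$
$A = - \frac{1}{2}$ ($A = \frac{3}{4} + \frac{1}{4} \left(-5\right) = \frac{3}{4} - \frac{5}{4} = - \frac{1}{2} \approx -0.5$)
$S{\left(J \right)} = - \frac{37}{2} + J$ ($S{\left(J \right)} = \left(J - 18\right) - \frac{1}{2} = \left(-18 + J\right) - \frac{1}{2} = - \frac{37}{2} + J$)
$1270 S{\left(-5 \right)} = 1270 \left(- \frac{37}{2} - 5\right) = 1270 \left(- \frac{47}{2}\right) = -29845$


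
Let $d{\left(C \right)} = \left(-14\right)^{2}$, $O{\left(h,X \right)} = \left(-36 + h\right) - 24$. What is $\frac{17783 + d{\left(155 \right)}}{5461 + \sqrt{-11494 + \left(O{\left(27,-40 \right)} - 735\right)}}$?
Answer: $\frac{98183319}{29834783} - \frac{17979 i \sqrt{12262}}{29834783} \approx 3.2909 - 0.06673 i$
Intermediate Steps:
$O{\left(h,X \right)} = -60 + h$
$d{\left(C \right)} = 196$
$\frac{17783 + d{\left(155 \right)}}{5461 + \sqrt{-11494 + \left(O{\left(27,-40 \right)} - 735\right)}} = \frac{17783 + 196}{5461 + \sqrt{-11494 + \left(\left(-60 + 27\right) - 735\right)}} = \frac{17979}{5461 + \sqrt{-11494 - 768}} = \frac{17979}{5461 + \sqrt{-12262}} = \frac{17979}{5461 + i \sqrt{12262}}$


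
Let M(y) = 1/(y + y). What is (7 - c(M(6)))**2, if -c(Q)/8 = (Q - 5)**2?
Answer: 13010449/324 ≈ 40156.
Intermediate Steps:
M(y) = 1/(2*y)
c(Q) = -8*(-5 + Q)**2 (c(Q) = -8*(Q - 5)**2 = -8*(-5 + Q)**2)
(7 - c(M(6)))**2 = (7 - (-8)*(-5 + (1/2)/6)**2)**2 = (7 - (-8)*(-5 + (1/2)*(1/6))**2)**2 = (7 - (-8)*(-5 + 1/12)**2)**2 = (7 - (-8)*(-59/12)**2)**2 = (7 - (-8)*3481/144)**2 = (7 - 1*(-3481/18))**2 = (7 + 3481/18)**2 = (3607/18)**2 = 13010449/324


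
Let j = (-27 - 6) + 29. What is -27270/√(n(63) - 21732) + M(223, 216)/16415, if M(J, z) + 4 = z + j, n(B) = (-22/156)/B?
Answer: 208/16415 + 81810*I*√58307918214/106791059 ≈ 0.012671 + 184.98*I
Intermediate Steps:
j = -4 (j = -33 + 29 = -4)
n(B) = -11/(78*B) (n(B) = (-22*1/156)/B = -11/(78*B))
M(J, z) = -8 + z (M(J, z) = -4 + (z - 4) = -4 + (-4 + z) = -8 + z)
-27270/√(n(63) - 21732) + M(223, 216)/16415 = -27270/√(-11/78/63 - 21732) + (-8 + 216)/16415 = -27270/√(-11/78*1/63 - 21732) + 208*(1/16415) = -27270/√(-11/4914 - 21732) + 208/16415 = -27270*(-3*I*√58307918214/106791059) + 208/16415 = -(-81810)*I*√58307918214/106791059 + 208/16415 = 81810*I*√58307918214/106791059 + 208/16415 = 208/16415 + 81810*I*√58307918214/106791059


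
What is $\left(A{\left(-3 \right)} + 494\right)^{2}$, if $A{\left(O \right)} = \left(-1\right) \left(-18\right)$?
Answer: $262144$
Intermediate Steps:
$A{\left(O \right)} = 18$
$\left(A{\left(-3 \right)} + 494\right)^{2} = \left(18 + 494\right)^{2} = 512^{2} = 262144$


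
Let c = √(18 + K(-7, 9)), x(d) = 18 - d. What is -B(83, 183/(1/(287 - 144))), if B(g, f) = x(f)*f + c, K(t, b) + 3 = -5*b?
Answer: 684345519 - I*√30 ≈ 6.8435e+8 - 5.4772*I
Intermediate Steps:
K(t, b) = -3 - 5*b
c = I*√30 (c = √(18 + (-3 - 5*9)) = √(18 + (-3 - 45)) = √(18 - 48) = √(-30) = I*√30 ≈ 5.4772*I)
B(g, f) = I*√30 + f*(18 - f) (B(g, f) = (18 - f)*f + I*√30 = f*(18 - f) + I*√30 = I*√30 + f*(18 - f))
-B(83, 183/(1/(287 - 144))) = -(I*√30 - 183/(1/(287 - 144))*(-18 + 183/(1/(287 - 144)))) = -(I*√30 - 183/(1/143)*(-18 + 183/(1/143))) = -(I*√30 - 183*143*(-18 + 183*143)) = -(I*√30 - 1*26169*(-18 + 26169)) = -(I*√30 - 1*26169*26151) = -(I*√30 - 684345519) = -(-684345519 + I*√30) = 684345519 - I*√30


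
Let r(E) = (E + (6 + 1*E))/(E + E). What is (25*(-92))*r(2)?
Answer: -5750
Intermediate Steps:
r(E) = (6 + 2*E)/(2*E) (r(E) = (E + (6 + E))/((2*E)) = (6 + 2*E)*(1/(2*E)) = (6 + 2*E)/(2*E))
(25*(-92))*r(2) = (25*(-92))*((3 + 2)/2) = -1150*5 = -2300*5/2 = -5750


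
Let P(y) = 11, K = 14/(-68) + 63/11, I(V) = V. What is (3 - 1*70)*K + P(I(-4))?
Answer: -134241/374 ≈ -358.93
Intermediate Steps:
K = 2065/374 (K = 14*(-1/68) + 63*(1/11) = -7/34 + 63/11 = 2065/374 ≈ 5.5214)
(3 - 1*70)*K + P(I(-4)) = (3 - 1*70)*(2065/374) + 11 = (3 - 70)*(2065/374) + 11 = -67*2065/374 + 11 = -138355/374 + 11 = -134241/374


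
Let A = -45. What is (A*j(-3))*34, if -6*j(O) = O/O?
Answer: 255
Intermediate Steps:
j(O) = -1/6 (j(O) = -O/(6*O) = -1/6*1 = -1/6)
(A*j(-3))*34 = -45*(-1/6)*34 = (15/2)*34 = 255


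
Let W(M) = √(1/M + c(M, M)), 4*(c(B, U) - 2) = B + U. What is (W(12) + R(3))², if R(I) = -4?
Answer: (24 - √291)²/36 ≈ 1.3384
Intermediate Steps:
c(B, U) = 2 + B/4 + U/4 (c(B, U) = 2 + (B + U)/4 = 2 + (B/4 + U/4) = 2 + B/4 + U/4)
W(M) = √(2 + 1/M + M/2) (W(M) = √(1/M + (2 + M/4 + M/4)) = √(1/M + (2 + M/2)) = √(2 + 1/M + M/2))
(W(12) + R(3))² = (√(8 + 2*12 + 4/12)/2 - 4)² = (√(8 + 24 + 4*(1/12))/2 - 4)² = (√(8 + 24 + ⅓)/2 - 4)² = (√(97/3)/2 - 4)² = ((√291/3)/2 - 4)² = (√291/6 - 4)² = (-4 + √291/6)²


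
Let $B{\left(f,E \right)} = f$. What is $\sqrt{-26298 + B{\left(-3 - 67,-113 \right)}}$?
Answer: $16 i \sqrt{103} \approx 162.38 i$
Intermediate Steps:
$\sqrt{-26298 + B{\left(-3 - 67,-113 \right)}} = \sqrt{-26298 - 70} = \sqrt{-26368} = 16 i \sqrt{103}$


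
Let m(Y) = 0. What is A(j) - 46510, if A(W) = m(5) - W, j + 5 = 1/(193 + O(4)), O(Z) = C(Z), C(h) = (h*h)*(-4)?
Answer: -5999146/129 ≈ -46505.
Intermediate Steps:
C(h) = -4*h² (C(h) = h²*(-4) = -4*h²)
O(Z) = -4*Z²
j = -644/129 (j = -5 + 1/(193 - 4*4²) = -5 + 1/(193 - 4*16) = -5 + 1/(193 - 64) = -5 + 1/129 = -644/129 ≈ -4.9922)
A(W) = -W (A(W) = 0 - W = -W)
A(j) - 46510 = -1*(-644/129) - 46510 = 644/129 - 46510 = -5999146/129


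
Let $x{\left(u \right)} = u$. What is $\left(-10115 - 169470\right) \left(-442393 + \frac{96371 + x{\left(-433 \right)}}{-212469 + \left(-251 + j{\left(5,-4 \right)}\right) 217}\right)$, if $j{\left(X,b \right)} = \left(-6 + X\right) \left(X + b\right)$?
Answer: $\frac{21224560866137195}{267153} \approx 7.9447 \cdot 10^{10}$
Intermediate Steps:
$\left(-10115 - 169470\right) \left(-442393 + \frac{96371 + x{\left(-433 \right)}}{-212469 + \left(-251 + j{\left(5,-4 \right)}\right) 217}\right) = \left(-10115 - 169470\right) \left(-442393 + \frac{96371 - 433}{-212469 + \left(-251 + \left(5^{2} - 30 - -24 + 5 \left(-4\right)\right)\right) 217}\right) = - 179585 \left(-442393 + \frac{95938}{-212469 + \left(-251 + \left(25 - 30 + 24 - 20\right)\right) 217}\right) = - 179585 \left(-442393 + \frac{95938}{-212469 + \left(-251 - 1\right) 217}\right) = - 179585 \left(-442393 + \frac{95938}{-212469 - 54684}\right) = - 179585 \left(-442393 + \frac{95938}{-267153}\right) = - 179585 \left(-442393 + 95938 \left(- \frac{1}{267153}\right)\right) = - 179585 \left(-442393 - \frac{95938}{267153}\right) = \left(-179585\right) \left(- \frac{118186713067}{267153}\right) = \frac{21224560866137195}{267153}$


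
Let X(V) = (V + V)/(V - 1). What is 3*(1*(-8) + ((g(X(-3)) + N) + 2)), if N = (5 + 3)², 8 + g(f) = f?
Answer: 309/2 ≈ 154.50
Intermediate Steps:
X(V) = 2*V/(-1 + V) (X(V) = (2*V)/(-1 + V) = 2*V/(-1 + V))
g(f) = -8 + f
N = 64 (N = 8² = 64)
3*(1*(-8) + ((g(X(-3)) + N) + 2)) = 3*(1*(-8) + (((-8 + 2*(-3)/(-1 - 3)) + 64) + 2)) = 3*(-8 + (((-8 + 2*(-3)/(-4)) + 64) + 2)) = 3*(-8 + (((-8 + 2*(-3)*(-¼)) + 64) + 2)) = 3*(-8 + (((-8 + 3/2) + 64) + 2)) = 3*(-8 + ((-13/2 + 64) + 2)) = 3*(-8 + (115/2 + 2)) = 3*(-8 + 119/2) = 3*(103/2) = 309/2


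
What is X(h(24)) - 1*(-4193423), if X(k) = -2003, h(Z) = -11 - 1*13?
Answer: 4191420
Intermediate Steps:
h(Z) = -24 (h(Z) = -11 - 13 = -24)
X(h(24)) - 1*(-4193423) = -2003 - 1*(-4193423) = -2003 + 4193423 = 4191420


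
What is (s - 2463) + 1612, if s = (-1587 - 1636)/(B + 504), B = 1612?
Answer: -1803939/2116 ≈ -852.52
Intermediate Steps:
s = -3223/2116 (s = (-1587 - 1636)/(1612 + 504) = -3223/2116 ≈ -1.5232)
(s - 2463) + 1612 = (-3223/2116 - 2463) + 1612 = -5214931/2116 + 1612 = -1803939/2116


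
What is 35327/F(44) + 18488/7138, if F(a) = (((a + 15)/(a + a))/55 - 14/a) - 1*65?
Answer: -607315332156/1128093089 ≈ -538.36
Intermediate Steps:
F(a) = -65 - 14/a + (15 + a)/(110*a) (F(a) = (((15 + a)/((2*a)))*(1/55) - 14/a) - 65 = (((15 + a)*(1/(2*a)))*(1/55) - 14/a) - 65 = (((15 + a)/(2*a))*(1/55) - 14/a) - 65 = ((15 + a)/(110*a) - 14/a) - 65 = (-14/a + (15 + a)/(110*a)) - 65 = -65 - 14/a + (15 + a)/(110*a))
35327/F(44) + 18488/7138 = 35327/(((1/110)*(-1525 - 7149*44)/44)) + 18488/7138 = 35327/(((1/110)*(1/44)*(-1525 - 314556))) + 18488*(1/7138) = 35327/(((1/110)*(1/44)*(-316081))) + 9244/3569 = 35327/(-316081/4840) + 9244/3569 = 35327*(-4840/316081) + 9244/3569 = -170982680/316081 + 9244/3569 = -607315332156/1128093089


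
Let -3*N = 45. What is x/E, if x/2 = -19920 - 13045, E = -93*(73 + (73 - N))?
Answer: 65930/14973 ≈ 4.4033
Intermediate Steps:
N = -15 (N = -⅓*45 = -15)
E = -14973 (E = -93*(73 + (73 - 1*(-15))) = -93*(73 + (73 + 15)) = -93*(73 + 88) = -93*161 = -14973)
x = -65930 (x = 2*(-19920 - 13045) = 2*(-32965) = -65930)
x/E = -65930/(-14973) = -65930*(-1/14973) = 65930/14973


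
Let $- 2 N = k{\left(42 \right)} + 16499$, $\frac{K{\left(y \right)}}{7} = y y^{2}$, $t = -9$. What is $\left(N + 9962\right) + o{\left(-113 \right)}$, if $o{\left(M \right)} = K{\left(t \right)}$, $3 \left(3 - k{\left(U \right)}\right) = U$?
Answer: $-3385$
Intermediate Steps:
$k{\left(U \right)} = 3 - \frac{U}{3}$
$K{\left(y \right)} = 7 y^{3}$ ($K{\left(y \right)} = 7 y y^{2} = 7 y^{3}$)
$o{\left(M \right)} = -5103$ ($o{\left(M \right)} = 7 \left(-9\right)^{3} = 7 \left(-729\right) = -5103$)
$N = -8244$ ($N = - \frac{\left(3 - 14\right) + 16499}{2} = - \frac{-11 + 16499}{2} = \left(- \frac{1}{2}\right) 16488 = -8244$)
$\left(N + 9962\right) + o{\left(-113 \right)} = \left(-8244 + 9962\right) - 5103 = 1718 - 5103 = -3385$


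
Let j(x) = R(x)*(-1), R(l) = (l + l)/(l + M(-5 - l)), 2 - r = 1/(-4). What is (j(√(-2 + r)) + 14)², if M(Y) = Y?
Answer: 5041/25 ≈ 201.64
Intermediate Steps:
r = 9/4 (r = 2 - 1/(-4) = 2 - 1*(-¼) = 2 + ¼ = 9/4 ≈ 2.2500)
R(l) = -2*l/5 (R(l) = (l + l)/(l + (-5 - l)) = (2*l)/(-5) = (2*l)*(-⅕) = -2*l/5)
j(x) = 2*x/5 (j(x) = -2*x/5*(-1) = 2*x/5)
(j(√(-2 + r)) + 14)² = (2*√(-2 + 9/4)/5 + 14)² = (2*√(¼)/5 + 14)² = ((⅖)*(½) + 14)² = (⅕ + 14)² = (71/5)² = 5041/25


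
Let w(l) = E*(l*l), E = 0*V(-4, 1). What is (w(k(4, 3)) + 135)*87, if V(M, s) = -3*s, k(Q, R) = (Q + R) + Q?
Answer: 11745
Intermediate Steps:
k(Q, R) = R + 2*Q
E = 0 (E = 0*(-3*1) = 0*(-3) = 0)
w(l) = 0 (w(l) = 0*(l*l) = 0*l**2 = 0)
(w(k(4, 3)) + 135)*87 = (0 + 135)*87 = 135*87 = 11745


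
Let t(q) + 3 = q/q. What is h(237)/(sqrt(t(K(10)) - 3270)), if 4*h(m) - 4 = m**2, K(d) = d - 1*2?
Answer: -56173*I*sqrt(818)/6544 ≈ -245.51*I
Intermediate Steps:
K(d) = -2 + d (K(d) = d - 2 = -2 + d)
t(q) = -2 (t(q) = -3 + q/q = -3 + 1 = -2)
h(m) = 1 + m**2/4
h(237)/(sqrt(t(K(10)) - 3270)) = (1 + (1/4)*237**2)/(sqrt(-2 - 3270)) = (1 + (1/4)*56169)/(sqrt(-3272)) = (1 + 56169/4)/((2*I*sqrt(818))) = 56173*(-I*sqrt(818)/1636)/4 = -56173*I*sqrt(818)/6544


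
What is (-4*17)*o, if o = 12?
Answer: -816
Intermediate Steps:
(-4*17)*o = -4*17*12 = -68*12 = -816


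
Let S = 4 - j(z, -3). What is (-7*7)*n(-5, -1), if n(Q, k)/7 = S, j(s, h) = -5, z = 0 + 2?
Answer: -3087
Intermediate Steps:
z = 2
S = 9 (S = 4 - 1*(-5) = 4 + 5 = 9)
n(Q, k) = 63 (n(Q, k) = 7*9 = 63)
(-7*7)*n(-5, -1) = -7*7*63 = -49*63 = -3087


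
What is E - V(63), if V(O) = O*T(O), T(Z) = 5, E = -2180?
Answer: -2495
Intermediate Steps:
V(O) = 5*O (V(O) = O*5 = 5*O)
E - V(63) = -2180 - 5*63 = -2180 - 1*315 = -2180 - 315 = -2495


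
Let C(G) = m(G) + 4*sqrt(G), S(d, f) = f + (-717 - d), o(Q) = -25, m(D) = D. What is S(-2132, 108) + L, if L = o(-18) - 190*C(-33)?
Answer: 7768 - 760*I*sqrt(33) ≈ 7768.0 - 4365.9*I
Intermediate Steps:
S(d, f) = -717 + f - d
C(G) = G + 4*sqrt(G)
L = 6245 - 760*I*sqrt(33) (L = -25 - 190*(-33 + 4*sqrt(-33)) = -25 - 190*(-33 + 4*(I*sqrt(33))) = -25 - 190*(-33 + 4*I*sqrt(33)) = -25 + (6270 - 760*I*sqrt(33)) = 6245 - 760*I*sqrt(33) ≈ 6245.0 - 4365.9*I)
S(-2132, 108) + L = (-717 + 108 - 1*(-2132)) + (6245 - 760*I*sqrt(33)) = (-717 + 108 + 2132) + (6245 - 760*I*sqrt(33)) = 1523 + (6245 - 760*I*sqrt(33)) = 7768 - 760*I*sqrt(33)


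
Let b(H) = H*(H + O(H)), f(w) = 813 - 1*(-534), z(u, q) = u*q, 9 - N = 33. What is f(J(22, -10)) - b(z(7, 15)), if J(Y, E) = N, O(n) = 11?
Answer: -10833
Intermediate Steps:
N = -24 (N = 9 - 1*33 = 9 - 33 = -24)
J(Y, E) = -24
z(u, q) = q*u
f(w) = 1347 (f(w) = 813 + 534 = 1347)
b(H) = H*(11 + H) (b(H) = H*(H + 11) = H*(11 + H))
f(J(22, -10)) - b(z(7, 15)) = 1347 - 15*7*(11 + 15*7) = 1347 - 105*(11 + 105) = 1347 - 105*116 = 1347 - 1*12180 = 1347 - 12180 = -10833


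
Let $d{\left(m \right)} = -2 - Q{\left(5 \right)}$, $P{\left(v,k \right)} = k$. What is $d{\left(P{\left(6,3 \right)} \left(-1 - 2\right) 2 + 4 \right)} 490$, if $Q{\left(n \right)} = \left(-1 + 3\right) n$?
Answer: $-5880$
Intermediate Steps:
$Q{\left(n \right)} = 2 n$
$d{\left(m \right)} = -12$ ($d{\left(m \right)} = -2 - 2 \cdot 5 = -2 - 10 = -12$)
$d{\left(P{\left(6,3 \right)} \left(-1 - 2\right) 2 + 4 \right)} 490 = \left(-12\right) 490 = -5880$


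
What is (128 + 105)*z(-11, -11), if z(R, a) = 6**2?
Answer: 8388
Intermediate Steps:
z(R, a) = 36
(128 + 105)*z(-11, -11) = (128 + 105)*36 = 233*36 = 8388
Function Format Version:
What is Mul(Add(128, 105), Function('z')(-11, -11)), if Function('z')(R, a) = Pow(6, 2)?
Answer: 8388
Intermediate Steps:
Function('z')(R, a) = 36
Mul(Add(128, 105), Function('z')(-11, -11)) = Mul(Add(128, 105), 36) = Mul(233, 36) = 8388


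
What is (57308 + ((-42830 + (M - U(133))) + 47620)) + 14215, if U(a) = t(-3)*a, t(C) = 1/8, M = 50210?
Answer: 1012051/8 ≈ 1.2651e+5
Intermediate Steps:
t(C) = ⅛
U(a) = a/8
(57308 + ((-42830 + (M - U(133))) + 47620)) + 14215 = (57308 + ((-42830 + (50210 - 133/8)) + 47620)) + 14215 = (57308 + ((-42830 + 401547/8) + 47620)) + 14215 = (57308 + (58907/8 + 47620)) + 14215 = (57308 + 439867/8) + 14215 = 898331/8 + 14215 = 1012051/8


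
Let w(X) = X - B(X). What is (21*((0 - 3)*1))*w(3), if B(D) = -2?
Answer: -315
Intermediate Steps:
w(X) = 2 + X (w(X) = X - 1*(-2) = X + 2 = 2 + X)
(21*((0 - 3)*1))*w(3) = (21*((0 - 3)*1))*(2 + 3) = (21*(-3*1))*5 = (21*(-3))*5 = -63*5 = -315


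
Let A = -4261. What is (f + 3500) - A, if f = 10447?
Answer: 18208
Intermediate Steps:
(f + 3500) - A = (10447 + 3500) - 1*(-4261) = 13947 + 4261 = 18208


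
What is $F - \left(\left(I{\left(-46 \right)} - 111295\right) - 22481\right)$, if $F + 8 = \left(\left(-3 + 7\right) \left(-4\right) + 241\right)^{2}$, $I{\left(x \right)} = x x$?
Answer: $182277$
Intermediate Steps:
$I{\left(x \right)} = x^{2}$
$F = 50617$ ($F = -8 + \left(\left(-3 + 7\right) \left(-4\right) + 241\right)^{2} = -8 + \left(4 \left(-4\right) + 241\right)^{2} = -8 + \left(-16 + 241\right)^{2} = -8 + 225^{2} = -8 + 50625 = 50617$)
$F - \left(\left(I{\left(-46 \right)} - 111295\right) - 22481\right) = 50617 - \left(\left(\left(-46\right)^{2} - 111295\right) - 22481\right) = 50617 - \left(\left(2116 - 111295\right) - 22481\right) = 50617 - \left(-109179 - 22481\right) = 50617 - -131660 = 50617 + 131660 = 182277$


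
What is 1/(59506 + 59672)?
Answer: 1/119178 ≈ 8.3908e-6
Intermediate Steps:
1/(59506 + 59672) = 1/119178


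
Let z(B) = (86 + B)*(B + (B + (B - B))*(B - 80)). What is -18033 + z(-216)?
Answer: -8301633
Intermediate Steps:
z(B) = (86 + B)*(B + B*(-80 + B)) (z(B) = (86 + B)*(B + (B + 0)*(-80 + B)) = (86 + B)*(B + B*(-80 + B)))
-18033 + z(-216) = -18033 - 216*(-6794 + (-216)² + 7*(-216)) = -18033 - 216*(-6794 + 46656 - 1512) = -18033 - 216*38350 = -18033 - 8283600 = -8301633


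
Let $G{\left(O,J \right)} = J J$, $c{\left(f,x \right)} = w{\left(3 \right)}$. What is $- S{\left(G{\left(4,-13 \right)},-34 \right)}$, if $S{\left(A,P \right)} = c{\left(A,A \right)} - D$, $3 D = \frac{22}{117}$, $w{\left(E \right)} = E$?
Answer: $- \frac{1031}{351} \approx -2.9373$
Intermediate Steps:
$c{\left(f,x \right)} = 3$
$G{\left(O,J \right)} = J^{2}$
$D = \frac{22}{351}$ ($D = \frac{22 \cdot \frac{1}{117}}{3} = \frac{1}{3} \cdot \frac{22}{117} = \frac{22}{351} \approx 0.062678$)
$S{\left(A,P \right)} = \frac{1031}{351}$ ($S{\left(A,P \right)} = 3 - \frac{22}{351} = \frac{1031}{351}$)
$- S{\left(G{\left(4,-13 \right)},-34 \right)} = \left(-1\right) \frac{1031}{351} = - \frac{1031}{351}$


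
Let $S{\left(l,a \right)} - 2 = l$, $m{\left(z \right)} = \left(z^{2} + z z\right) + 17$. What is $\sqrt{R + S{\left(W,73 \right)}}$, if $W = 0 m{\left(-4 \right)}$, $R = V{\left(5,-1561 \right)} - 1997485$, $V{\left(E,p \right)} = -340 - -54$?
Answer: $i \sqrt{1997769} \approx 1413.4 i$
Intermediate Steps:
$V{\left(E,p \right)} = -286$ ($V{\left(E,p \right)} = -340 + 54 = -286$)
$m{\left(z \right)} = 17 + 2 z^{2}$ ($m{\left(z \right)} = \left(z^{2} + z^{2}\right) + 17 = 2 z^{2} + 17 = 17 + 2 z^{2}$)
$R = -1997771$ ($R = -286 - 1997485 = -1997771$)
$W = 0$ ($W = 0 \left(17 + 2 \left(-4\right)^{2}\right) = 0 \left(17 + 2 \cdot 16\right) = 0 \left(17 + 32\right) = 0 \cdot 49 = 0$)
$S{\left(l,a \right)} = 2 + l$
$\sqrt{R + S{\left(W,73 \right)}} = \sqrt{-1997771 + \left(2 + 0\right)} = \sqrt{-1997771 + 2} = \sqrt{-1997769} = i \sqrt{1997769}$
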